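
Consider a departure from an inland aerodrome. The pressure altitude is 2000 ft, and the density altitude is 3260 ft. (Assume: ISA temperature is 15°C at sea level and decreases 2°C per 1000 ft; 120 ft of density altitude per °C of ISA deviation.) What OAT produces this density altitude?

21.5°C

Density altitude − pressure altitude = 3260 − 2000 = +1260 ft.
At 120 ft/°C that is an ISA deviation of 1260/120 = +10.5°C.
ISA temperature at 2000 ft = 15 − 2 × (2000/1000) = 11°C.
OAT = ISA + deviation = 11 + (+10.5) = 21.5°C.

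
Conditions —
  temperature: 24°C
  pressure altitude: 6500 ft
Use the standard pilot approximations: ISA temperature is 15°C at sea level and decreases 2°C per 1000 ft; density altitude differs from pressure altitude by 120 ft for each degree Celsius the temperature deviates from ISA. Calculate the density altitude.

ISA temperature at 6500 ft = 15 − 2 × (6500/1000) = 2°C.
ISA deviation = 24 − 2 = +22°C.
Density altitude = 6500 + 120 × (22) = 6500 + (+2640) = 9140 ft.

9140 ft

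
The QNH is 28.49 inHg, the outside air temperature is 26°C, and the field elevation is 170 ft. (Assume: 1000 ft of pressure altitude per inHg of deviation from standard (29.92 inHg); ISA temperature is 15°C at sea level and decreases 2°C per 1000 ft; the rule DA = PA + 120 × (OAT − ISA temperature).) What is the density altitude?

Pressure altitude = 170 + (29.92 − 28.49) × 1000 = 170 + (+1430) = 1600 ft.
ISA temperature at 1600 ft = 15 − 2 × (1600/1000) = 11.8°C.
ISA deviation = 26 − 11.8 = +14.2°C.
Density altitude = 1600 + 120 × (14.2) = 3304 ft.

3304 ft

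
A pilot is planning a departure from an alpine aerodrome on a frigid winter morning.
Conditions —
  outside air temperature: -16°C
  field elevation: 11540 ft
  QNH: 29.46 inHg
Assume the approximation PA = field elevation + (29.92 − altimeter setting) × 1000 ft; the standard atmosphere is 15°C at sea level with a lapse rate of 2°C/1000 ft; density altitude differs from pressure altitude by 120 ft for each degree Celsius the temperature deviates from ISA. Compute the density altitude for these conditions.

11160 ft

Pressure altitude = 11540 + (29.92 − 29.46) × 1000 = 11540 + (+460) = 12000 ft.
ISA temperature at 12000 ft = 15 − 2 × (12000/1000) = -9°C.
ISA deviation = -16 − (-9) = -7°C.
Density altitude = 12000 + 120 × (-7) = 11160 ft.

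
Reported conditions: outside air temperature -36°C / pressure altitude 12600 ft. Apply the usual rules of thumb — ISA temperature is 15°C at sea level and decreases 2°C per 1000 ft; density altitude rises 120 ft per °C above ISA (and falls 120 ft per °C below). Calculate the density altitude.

ISA temperature at 12600 ft = 15 − 2 × (12600/1000) = -10.2°C.
ISA deviation = -36 − (-10.2) = -25.8°C.
Density altitude = 12600 + 120 × (-25.8) = 12600 + (-3096) = 9504 ft.

9504 ft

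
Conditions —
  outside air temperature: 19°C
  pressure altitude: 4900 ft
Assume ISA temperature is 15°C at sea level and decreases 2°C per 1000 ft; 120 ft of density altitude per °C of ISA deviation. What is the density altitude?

ISA temperature at 4900 ft = 15 − 2 × (4900/1000) = 5.2°C.
ISA deviation = 19 − 5.2 = +13.8°C.
Density altitude = 4900 + 120 × (13.8) = 4900 + (+1656) = 6556 ft.

6556 ft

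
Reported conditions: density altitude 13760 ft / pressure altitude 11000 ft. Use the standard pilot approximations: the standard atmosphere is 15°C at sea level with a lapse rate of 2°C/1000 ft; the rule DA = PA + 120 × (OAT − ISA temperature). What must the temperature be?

16°C

Density altitude − pressure altitude = 13760 − 11000 = +2760 ft.
At 120 ft/°C that is an ISA deviation of 2760/120 = +23°C.
ISA temperature at 11000 ft = 15 − 2 × (11000/1000) = -7°C.
OAT = ISA + deviation = -7 + (+23) = 16°C.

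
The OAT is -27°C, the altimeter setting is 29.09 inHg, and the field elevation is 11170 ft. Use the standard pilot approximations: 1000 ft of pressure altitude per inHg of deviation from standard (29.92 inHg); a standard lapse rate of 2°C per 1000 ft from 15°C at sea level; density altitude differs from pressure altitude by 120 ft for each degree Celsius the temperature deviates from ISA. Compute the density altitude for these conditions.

Pressure altitude = 11170 + (29.92 − 29.09) × 1000 = 11170 + (+830) = 12000 ft.
ISA temperature at 12000 ft = 15 − 2 × (12000/1000) = -9°C.
ISA deviation = -27 − (-9) = -18°C.
Density altitude = 12000 + 120 × (-18) = 9840 ft.

9840 ft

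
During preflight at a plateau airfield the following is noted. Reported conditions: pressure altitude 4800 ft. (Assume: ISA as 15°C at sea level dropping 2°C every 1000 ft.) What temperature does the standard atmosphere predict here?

ISA temperature = 15 − 2 × (4800/1000) = 15 − 9.6 = 5.4°C.

5.4°C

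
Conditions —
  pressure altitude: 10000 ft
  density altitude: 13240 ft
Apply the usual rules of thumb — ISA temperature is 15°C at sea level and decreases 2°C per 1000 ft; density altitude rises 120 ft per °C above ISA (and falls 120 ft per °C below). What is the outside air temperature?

22°C

Density altitude − pressure altitude = 13240 − 10000 = +3240 ft.
At 120 ft/°C that is an ISA deviation of 3240/120 = +27°C.
ISA temperature at 10000 ft = 15 − 2 × (10000/1000) = -5°C.
OAT = ISA + deviation = -5 + (+27) = 22°C.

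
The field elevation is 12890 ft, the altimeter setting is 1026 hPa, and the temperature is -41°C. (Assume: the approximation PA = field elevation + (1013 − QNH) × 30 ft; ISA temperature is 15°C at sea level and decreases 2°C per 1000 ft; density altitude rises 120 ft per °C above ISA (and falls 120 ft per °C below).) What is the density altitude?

8780 ft

Pressure altitude = 12890 + (1013 − 1026) × 30 = 12890 + (-390) = 12500 ft.
ISA temperature at 12500 ft = 15 − 2 × (12500/1000) = -10°C.
ISA deviation = -41 − (-10) = -31°C.
Density altitude = 12500 + 120 × (-31) = 8780 ft.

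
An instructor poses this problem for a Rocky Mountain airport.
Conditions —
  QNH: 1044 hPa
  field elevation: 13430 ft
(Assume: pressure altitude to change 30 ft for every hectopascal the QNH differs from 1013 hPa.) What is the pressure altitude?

12500 ft

Pressure correction = (1013 − 1044) × 30 = -930 ft.
Pressure altitude = 13430 + (-930) = 12500 ft.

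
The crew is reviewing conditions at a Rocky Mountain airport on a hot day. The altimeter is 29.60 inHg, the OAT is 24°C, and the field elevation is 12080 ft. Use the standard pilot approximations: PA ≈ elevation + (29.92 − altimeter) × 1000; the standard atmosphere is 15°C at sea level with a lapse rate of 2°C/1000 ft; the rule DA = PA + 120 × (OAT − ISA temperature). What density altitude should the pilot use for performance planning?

16456 ft

Pressure altitude = 12080 + (29.92 − 29.60) × 1000 = 12080 + (+320) = 12400 ft.
ISA temperature at 12400 ft = 15 − 2 × (12400/1000) = -9.8°C.
ISA deviation = 24 − (-9.8) = +33.8°C.
Density altitude = 12400 + 120 × (33.8) = 16456 ft.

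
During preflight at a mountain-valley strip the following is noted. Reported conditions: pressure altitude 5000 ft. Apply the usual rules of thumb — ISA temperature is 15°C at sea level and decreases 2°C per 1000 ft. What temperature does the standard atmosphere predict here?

ISA temperature = 15 − 2 × (5000/1000) = 15 − 10 = 5°C.

5°C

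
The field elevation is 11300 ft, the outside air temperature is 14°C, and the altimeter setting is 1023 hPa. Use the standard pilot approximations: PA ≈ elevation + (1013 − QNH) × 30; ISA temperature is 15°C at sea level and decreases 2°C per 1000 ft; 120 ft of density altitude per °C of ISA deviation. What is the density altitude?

13520 ft

Pressure altitude = 11300 + (1013 − 1023) × 30 = 11300 + (-300) = 11000 ft.
ISA temperature at 11000 ft = 15 − 2 × (11000/1000) = -7°C.
ISA deviation = 14 − (-7) = +21°C.
Density altitude = 11000 + 120 × (21) = 13520 ft.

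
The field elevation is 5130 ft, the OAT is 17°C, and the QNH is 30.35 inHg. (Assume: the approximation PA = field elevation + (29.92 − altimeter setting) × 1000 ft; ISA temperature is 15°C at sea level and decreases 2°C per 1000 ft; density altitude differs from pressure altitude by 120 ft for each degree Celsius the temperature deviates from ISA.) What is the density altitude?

6068 ft

Pressure altitude = 5130 + (29.92 − 30.35) × 1000 = 5130 + (-430) = 4700 ft.
ISA temperature at 4700 ft = 15 − 2 × (4700/1000) = 5.6°C.
ISA deviation = 17 − 5.6 = +11.4°C.
Density altitude = 4700 + 120 × (11.4) = 6068 ft.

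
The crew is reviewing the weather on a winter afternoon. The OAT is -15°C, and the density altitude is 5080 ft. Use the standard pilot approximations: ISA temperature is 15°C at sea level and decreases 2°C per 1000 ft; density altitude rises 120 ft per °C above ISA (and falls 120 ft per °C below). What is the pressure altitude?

DA = PA + 120 × (OAT − (15 − 2·PA/1000)) = PA + 120·OAT − 1800 + 0.24·PA = 1.24·PA + 120·OAT − 1800.
So 1.24·PA = 5080 − 120 × (-15) + 1800 = 8680.
PA = 8680 / 1.24 = 7000 ft.

7000 ft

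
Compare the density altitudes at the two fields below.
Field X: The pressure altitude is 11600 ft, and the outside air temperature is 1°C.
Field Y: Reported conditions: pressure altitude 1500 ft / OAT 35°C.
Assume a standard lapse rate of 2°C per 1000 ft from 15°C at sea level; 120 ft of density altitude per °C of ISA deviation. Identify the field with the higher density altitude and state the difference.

Field X by 8444 ft

Field X: ISA temp = -8.2°C, deviation +9.2°C, DA = 11600 + 120 × 9.2 = 12704 ft.
Field Y: ISA temp = 12°C, deviation +23°C, DA = 1500 + 120 × 23 = 4260 ft.
Field X is higher by 12704 − 4260 = 8444 ft.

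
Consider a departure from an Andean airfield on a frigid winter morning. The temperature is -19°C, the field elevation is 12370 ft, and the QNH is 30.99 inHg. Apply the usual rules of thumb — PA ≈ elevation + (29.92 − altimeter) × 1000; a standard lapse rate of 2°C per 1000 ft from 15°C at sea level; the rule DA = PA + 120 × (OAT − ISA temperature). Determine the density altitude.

Pressure altitude = 12370 + (29.92 − 30.99) × 1000 = 12370 + (-1070) = 11300 ft.
ISA temperature at 11300 ft = 15 − 2 × (11300/1000) = -7.6°C.
ISA deviation = -19 − (-7.6) = -11.4°C.
Density altitude = 11300 + 120 × (-11.4) = 9932 ft.

9932 ft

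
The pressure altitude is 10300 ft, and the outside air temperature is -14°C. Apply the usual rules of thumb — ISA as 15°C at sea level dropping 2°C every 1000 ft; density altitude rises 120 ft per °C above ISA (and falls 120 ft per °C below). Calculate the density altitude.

9292 ft

ISA temperature at 10300 ft = 15 − 2 × (10300/1000) = -5.6°C.
ISA deviation = -14 − (-5.6) = -8.4°C.
Density altitude = 10300 + 120 × (-8.4) = 10300 + (-1008) = 9292 ft.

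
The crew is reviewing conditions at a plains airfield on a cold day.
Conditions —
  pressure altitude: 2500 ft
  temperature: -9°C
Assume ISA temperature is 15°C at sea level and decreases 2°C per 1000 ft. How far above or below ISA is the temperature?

ISA-19°C

ISA temperature at 2500 ft = 15 − 2 × (2500/1000) = 10°C.
Deviation = OAT − ISA = -9 − 10 = -19°C.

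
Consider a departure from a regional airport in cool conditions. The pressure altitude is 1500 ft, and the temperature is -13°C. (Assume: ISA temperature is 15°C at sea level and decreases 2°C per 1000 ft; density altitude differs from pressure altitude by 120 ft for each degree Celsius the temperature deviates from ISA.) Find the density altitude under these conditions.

ISA temperature at 1500 ft = 15 − 2 × (1500/1000) = 12°C.
ISA deviation = -13 − 12 = -25°C.
Density altitude = 1500 + 120 × (-25) = 1500 + (-3000) = -1500 ft.

-1500 ft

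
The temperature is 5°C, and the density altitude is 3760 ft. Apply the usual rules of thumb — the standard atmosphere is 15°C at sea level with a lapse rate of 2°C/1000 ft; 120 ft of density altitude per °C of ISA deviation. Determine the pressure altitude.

DA = PA + 120 × (OAT − (15 − 2·PA/1000)) = PA + 120·OAT − 1800 + 0.24·PA = 1.24·PA + 120·OAT − 1800.
So 1.24·PA = 3760 − 120 × 5 + 1800 = 4960.
PA = 4960 / 1.24 = 4000 ft.

4000 ft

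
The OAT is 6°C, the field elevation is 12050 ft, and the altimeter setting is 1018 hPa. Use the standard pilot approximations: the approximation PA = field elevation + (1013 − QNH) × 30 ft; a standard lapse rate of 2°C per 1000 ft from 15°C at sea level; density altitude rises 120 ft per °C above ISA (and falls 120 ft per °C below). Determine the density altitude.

Pressure altitude = 12050 + (1013 − 1018) × 30 = 12050 + (-150) = 11900 ft.
ISA temperature at 11900 ft = 15 − 2 × (11900/1000) = -8.8°C.
ISA deviation = 6 − (-8.8) = +14.8°C.
Density altitude = 11900 + 120 × (14.8) = 13676 ft.

13676 ft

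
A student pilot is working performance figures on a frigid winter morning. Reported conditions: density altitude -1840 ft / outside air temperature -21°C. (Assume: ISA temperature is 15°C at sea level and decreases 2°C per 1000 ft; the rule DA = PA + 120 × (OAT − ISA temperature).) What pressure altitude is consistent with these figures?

2000 ft

DA = PA + 120 × (OAT − (15 − 2·PA/1000)) = PA + 120·OAT − 1800 + 0.24·PA = 1.24·PA + 120·OAT − 1800.
So 1.24·PA = -1840 − 120 × (-21) + 1800 = 2480.
PA = 2480 / 1.24 = 2000 ft.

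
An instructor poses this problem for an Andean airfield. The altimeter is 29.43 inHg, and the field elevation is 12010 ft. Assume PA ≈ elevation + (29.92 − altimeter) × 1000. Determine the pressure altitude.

Pressure correction = (29.92 − 29.43) × 1000 = +490 ft.
Pressure altitude = 12010 + (+490) = 12500 ft.

12500 ft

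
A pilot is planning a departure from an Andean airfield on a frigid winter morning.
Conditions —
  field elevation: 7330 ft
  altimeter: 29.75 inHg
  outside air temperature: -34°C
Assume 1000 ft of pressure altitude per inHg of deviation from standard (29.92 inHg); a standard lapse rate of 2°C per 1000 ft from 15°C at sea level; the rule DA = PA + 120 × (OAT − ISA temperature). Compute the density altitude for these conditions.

Pressure altitude = 7330 + (29.92 − 29.75) × 1000 = 7330 + (+170) = 7500 ft.
ISA temperature at 7500 ft = 15 − 2 × (7500/1000) = 0°C.
ISA deviation = -34 − 0 = -34°C.
Density altitude = 7500 + 120 × (-34) = 3420 ft.

3420 ft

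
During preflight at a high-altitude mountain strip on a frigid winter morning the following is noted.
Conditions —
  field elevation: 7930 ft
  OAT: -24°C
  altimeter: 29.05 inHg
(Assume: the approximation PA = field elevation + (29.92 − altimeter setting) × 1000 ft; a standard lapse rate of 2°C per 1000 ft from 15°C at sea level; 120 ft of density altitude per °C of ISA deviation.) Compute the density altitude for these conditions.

Pressure altitude = 7930 + (29.92 − 29.05) × 1000 = 7930 + (+870) = 8800 ft.
ISA temperature at 8800 ft = 15 − 2 × (8800/1000) = -2.6°C.
ISA deviation = -24 − (-2.6) = -21.4°C.
Density altitude = 8800 + 120 × (-21.4) = 6232 ft.

6232 ft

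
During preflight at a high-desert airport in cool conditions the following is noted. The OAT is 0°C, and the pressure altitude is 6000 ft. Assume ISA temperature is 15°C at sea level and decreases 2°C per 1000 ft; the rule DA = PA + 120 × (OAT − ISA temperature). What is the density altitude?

ISA temperature at 6000 ft = 15 − 2 × (6000/1000) = 3°C.
ISA deviation = 0 − 3 = -3°C.
Density altitude = 6000 + 120 × (-3) = 6000 + (-360) = 5640 ft.

5640 ft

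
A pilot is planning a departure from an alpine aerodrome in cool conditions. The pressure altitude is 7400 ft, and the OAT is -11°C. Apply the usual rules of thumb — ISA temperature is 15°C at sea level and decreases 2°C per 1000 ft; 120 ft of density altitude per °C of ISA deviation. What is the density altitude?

6056 ft

ISA temperature at 7400 ft = 15 − 2 × (7400/1000) = 0.2°C.
ISA deviation = -11 − 0.2 = -11.2°C.
Density altitude = 7400 + 120 × (-11.2) = 7400 + (-1344) = 6056 ft.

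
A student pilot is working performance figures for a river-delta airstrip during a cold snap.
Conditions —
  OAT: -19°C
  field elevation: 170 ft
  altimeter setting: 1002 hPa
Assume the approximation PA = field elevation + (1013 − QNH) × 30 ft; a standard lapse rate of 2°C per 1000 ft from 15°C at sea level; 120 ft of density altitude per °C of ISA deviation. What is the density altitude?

-3460 ft

Pressure altitude = 170 + (1013 − 1002) × 30 = 170 + (+330) = 500 ft.
ISA temperature at 500 ft = 15 − 2 × (500/1000) = 14°C.
ISA deviation = -19 − 14 = -33°C.
Density altitude = 500 + 120 × (-33) = -3460 ft.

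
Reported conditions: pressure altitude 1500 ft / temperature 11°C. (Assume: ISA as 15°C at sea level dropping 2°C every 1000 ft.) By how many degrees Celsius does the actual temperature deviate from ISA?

ISA-1°C

ISA temperature at 1500 ft = 15 − 2 × (1500/1000) = 12°C.
Deviation = OAT − ISA = 11 − 12 = -1°C.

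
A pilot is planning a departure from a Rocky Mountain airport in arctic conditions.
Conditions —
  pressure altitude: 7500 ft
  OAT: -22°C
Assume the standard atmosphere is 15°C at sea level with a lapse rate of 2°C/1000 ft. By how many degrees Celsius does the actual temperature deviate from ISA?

ISA temperature at 7500 ft = 15 − 2 × (7500/1000) = 0°C.
Deviation = OAT − ISA = -22 − 0 = -22°C.

ISA-22°C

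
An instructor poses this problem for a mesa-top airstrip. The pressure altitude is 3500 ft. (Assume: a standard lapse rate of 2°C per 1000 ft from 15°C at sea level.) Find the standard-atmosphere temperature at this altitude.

8°C

ISA temperature = 15 − 2 × (3500/1000) = 15 − 7 = 8°C.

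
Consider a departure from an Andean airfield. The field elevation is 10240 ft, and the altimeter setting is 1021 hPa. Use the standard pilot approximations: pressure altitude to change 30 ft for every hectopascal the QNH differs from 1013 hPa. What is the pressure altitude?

Pressure correction = (1013 − 1021) × 30 = -240 ft.
Pressure altitude = 10240 + (-240) = 10000 ft.

10000 ft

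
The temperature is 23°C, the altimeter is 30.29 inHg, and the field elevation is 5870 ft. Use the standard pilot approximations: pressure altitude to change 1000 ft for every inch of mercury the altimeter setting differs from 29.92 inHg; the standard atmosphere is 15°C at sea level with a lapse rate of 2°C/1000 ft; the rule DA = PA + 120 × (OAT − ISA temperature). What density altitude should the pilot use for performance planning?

Pressure altitude = 5870 + (29.92 − 30.29) × 1000 = 5870 + (-370) = 5500 ft.
ISA temperature at 5500 ft = 15 − 2 × (5500/1000) = 4°C.
ISA deviation = 23 − 4 = +19°C.
Density altitude = 5500 + 120 × (19) = 7780 ft.

7780 ft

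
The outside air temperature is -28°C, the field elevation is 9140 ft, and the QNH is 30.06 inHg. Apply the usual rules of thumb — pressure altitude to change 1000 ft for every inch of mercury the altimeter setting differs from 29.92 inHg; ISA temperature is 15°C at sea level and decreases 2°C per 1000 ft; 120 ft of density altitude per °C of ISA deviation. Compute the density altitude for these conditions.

6000 ft

Pressure altitude = 9140 + (29.92 − 30.06) × 1000 = 9140 + (-140) = 9000 ft.
ISA temperature at 9000 ft = 15 − 2 × (9000/1000) = -3°C.
ISA deviation = -28 − (-3) = -25°C.
Density altitude = 9000 + 120 × (-25) = 6000 ft.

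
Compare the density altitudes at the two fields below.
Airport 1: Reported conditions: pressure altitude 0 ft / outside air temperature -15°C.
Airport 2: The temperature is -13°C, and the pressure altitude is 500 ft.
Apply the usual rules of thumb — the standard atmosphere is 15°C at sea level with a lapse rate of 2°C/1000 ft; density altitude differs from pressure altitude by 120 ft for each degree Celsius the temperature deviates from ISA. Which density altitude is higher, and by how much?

Airport 1: ISA temp = 15°C, deviation -30°C, DA = 0 + 120 × (-30) = -3600 ft.
Airport 2: ISA temp = 14°C, deviation -27°C, DA = 500 + 120 × (-27) = -2740 ft.
Airport 2 is higher by -2740 − (-3600) = 860 ft.

Airport 2 by 860 ft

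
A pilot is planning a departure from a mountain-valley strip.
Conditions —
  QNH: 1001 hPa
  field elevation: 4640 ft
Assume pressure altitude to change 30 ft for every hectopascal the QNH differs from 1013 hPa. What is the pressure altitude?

5000 ft

Pressure correction = (1013 − 1001) × 30 = +360 ft.
Pressure altitude = 4640 + (+360) = 5000 ft.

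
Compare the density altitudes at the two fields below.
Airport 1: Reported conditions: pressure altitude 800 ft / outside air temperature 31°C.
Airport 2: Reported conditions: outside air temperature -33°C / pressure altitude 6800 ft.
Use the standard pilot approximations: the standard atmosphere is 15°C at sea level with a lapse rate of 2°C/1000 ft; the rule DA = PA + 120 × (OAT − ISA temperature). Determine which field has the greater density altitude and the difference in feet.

Airport 1: ISA temp = 13.4°C, deviation +17.6°C, DA = 800 + 120 × 17.6 = 2912 ft.
Airport 2: ISA temp = 1.4°C, deviation -34.4°C, DA = 6800 + 120 × (-34.4) = 2672 ft.
Airport 1 is higher by 2912 − 2672 = 240 ft.

Airport 1 by 240 ft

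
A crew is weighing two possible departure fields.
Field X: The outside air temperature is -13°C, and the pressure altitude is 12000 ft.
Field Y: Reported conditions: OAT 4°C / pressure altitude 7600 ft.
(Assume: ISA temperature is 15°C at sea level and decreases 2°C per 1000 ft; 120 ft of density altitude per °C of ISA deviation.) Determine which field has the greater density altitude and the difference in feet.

Field X by 3416 ft

Field X: ISA temp = -9°C, deviation -4°C, DA = 12000 + 120 × (-4) = 11520 ft.
Field Y: ISA temp = -0.2°C, deviation +4.2°C, DA = 7600 + 120 × 4.2 = 8104 ft.
Field X is higher by 11520 − 8104 = 3416 ft.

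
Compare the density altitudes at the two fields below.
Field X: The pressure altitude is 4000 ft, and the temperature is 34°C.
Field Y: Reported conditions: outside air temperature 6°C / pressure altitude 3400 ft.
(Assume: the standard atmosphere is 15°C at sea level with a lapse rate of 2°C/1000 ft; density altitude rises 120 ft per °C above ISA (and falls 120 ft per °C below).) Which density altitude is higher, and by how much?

Field X by 4104 ft

Field X: ISA temp = 7°C, deviation +27°C, DA = 4000 + 120 × 27 = 7240 ft.
Field Y: ISA temp = 8.2°C, deviation -2.2°C, DA = 3400 + 120 × (-2.2) = 3136 ft.
Field X is higher by 7240 − 3136 = 4104 ft.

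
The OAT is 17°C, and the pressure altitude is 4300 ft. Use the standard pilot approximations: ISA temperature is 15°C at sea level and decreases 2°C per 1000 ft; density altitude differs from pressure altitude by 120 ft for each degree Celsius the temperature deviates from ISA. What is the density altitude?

5572 ft

ISA temperature at 4300 ft = 15 − 2 × (4300/1000) = 6.4°C.
ISA deviation = 17 − 6.4 = +10.6°C.
Density altitude = 4300 + 120 × (10.6) = 4300 + (+1272) = 5572 ft.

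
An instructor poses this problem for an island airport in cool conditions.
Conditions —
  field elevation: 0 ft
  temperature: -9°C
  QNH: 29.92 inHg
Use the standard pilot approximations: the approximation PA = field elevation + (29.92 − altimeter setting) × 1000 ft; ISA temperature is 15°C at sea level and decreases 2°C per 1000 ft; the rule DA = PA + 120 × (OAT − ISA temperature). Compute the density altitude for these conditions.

-2880 ft

Pressure altitude = 0 + (29.92 − 29.92) × 1000 = 0 + (0) = 0 ft.
ISA temperature at 0 ft = 15 − 2 × (0/1000) = 15°C.
ISA deviation = -9 − 15 = -24°C.
Density altitude = 0 + 120 × (-24) = -2880 ft.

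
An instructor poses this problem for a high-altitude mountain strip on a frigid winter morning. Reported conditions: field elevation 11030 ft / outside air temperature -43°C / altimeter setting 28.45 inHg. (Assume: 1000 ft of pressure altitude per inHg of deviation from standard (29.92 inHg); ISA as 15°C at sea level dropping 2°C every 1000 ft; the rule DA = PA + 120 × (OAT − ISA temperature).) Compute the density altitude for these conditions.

Pressure altitude = 11030 + (29.92 − 28.45) × 1000 = 11030 + (+1470) = 12500 ft.
ISA temperature at 12500 ft = 15 − 2 × (12500/1000) = -10°C.
ISA deviation = -43 − (-10) = -33°C.
Density altitude = 12500 + 120 × (-33) = 8540 ft.

8540 ft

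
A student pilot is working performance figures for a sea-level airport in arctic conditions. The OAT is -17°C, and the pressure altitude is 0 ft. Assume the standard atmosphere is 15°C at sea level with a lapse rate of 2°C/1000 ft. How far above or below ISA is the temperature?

ISA-32°C

ISA temperature at 0 ft = 15 − 2 × (0/1000) = 15°C.
Deviation = OAT − ISA = -17 − 15 = -32°C.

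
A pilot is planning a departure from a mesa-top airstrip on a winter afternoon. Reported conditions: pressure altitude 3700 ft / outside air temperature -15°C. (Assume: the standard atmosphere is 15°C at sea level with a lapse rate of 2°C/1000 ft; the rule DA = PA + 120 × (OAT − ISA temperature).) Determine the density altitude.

988 ft

ISA temperature at 3700 ft = 15 − 2 × (3700/1000) = 7.6°C.
ISA deviation = -15 − 7.6 = -22.6°C.
Density altitude = 3700 + 120 × (-22.6) = 3700 + (-2712) = 988 ft.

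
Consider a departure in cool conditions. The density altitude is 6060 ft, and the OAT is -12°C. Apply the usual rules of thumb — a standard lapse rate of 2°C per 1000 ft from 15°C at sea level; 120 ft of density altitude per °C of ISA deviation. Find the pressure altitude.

DA = PA + 120 × (OAT − (15 − 2·PA/1000)) = PA + 120·OAT − 1800 + 0.24·PA = 1.24·PA + 120·OAT − 1800.
So 1.24·PA = 6060 − 120 × (-12) + 1800 = 9300.
PA = 9300 / 1.24 = 7500 ft.

7500 ft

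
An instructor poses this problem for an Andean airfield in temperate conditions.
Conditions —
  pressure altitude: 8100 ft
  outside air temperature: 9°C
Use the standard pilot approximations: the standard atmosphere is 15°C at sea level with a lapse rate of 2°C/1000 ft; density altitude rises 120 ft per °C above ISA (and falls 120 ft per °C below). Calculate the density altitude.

ISA temperature at 8100 ft = 15 − 2 × (8100/1000) = -1.2°C.
ISA deviation = 9 − (-1.2) = +10.2°C.
Density altitude = 8100 + 120 × (10.2) = 8100 + (+1224) = 9324 ft.

9324 ft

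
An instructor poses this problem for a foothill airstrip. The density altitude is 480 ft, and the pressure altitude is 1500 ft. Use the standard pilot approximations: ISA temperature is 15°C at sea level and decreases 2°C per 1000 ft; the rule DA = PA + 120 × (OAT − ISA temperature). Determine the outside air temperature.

Density altitude − pressure altitude = 480 − 1500 = -1020 ft.
At 120 ft/°C that is an ISA deviation of -1020/120 = -8.5°C.
ISA temperature at 1500 ft = 15 − 2 × (1500/1000) = 12°C.
OAT = ISA + deviation = 12 + (-8.5) = 3.5°C.

3.5°C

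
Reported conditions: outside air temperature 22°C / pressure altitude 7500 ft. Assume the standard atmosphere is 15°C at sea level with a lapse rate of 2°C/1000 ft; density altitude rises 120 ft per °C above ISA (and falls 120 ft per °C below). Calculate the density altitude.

10140 ft

ISA temperature at 7500 ft = 15 − 2 × (7500/1000) = 0°C.
ISA deviation = 22 − 0 = +22°C.
Density altitude = 7500 + 120 × (22) = 7500 + (+2640) = 10140 ft.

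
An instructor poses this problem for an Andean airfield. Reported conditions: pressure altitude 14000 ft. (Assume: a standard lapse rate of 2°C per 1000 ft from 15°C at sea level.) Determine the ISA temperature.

-13°C

ISA temperature = 15 − 2 × (14000/1000) = 15 − 28 = -13°C.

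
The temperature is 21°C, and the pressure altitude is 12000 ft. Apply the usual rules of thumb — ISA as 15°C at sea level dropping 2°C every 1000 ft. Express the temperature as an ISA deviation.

ISA+30°C

ISA temperature at 12000 ft = 15 − 2 × (12000/1000) = -9°C.
Deviation = OAT − ISA = 21 − (-9) = +30°C.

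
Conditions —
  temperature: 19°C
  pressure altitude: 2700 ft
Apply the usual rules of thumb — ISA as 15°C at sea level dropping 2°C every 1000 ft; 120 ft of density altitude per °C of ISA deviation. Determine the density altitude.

ISA temperature at 2700 ft = 15 − 2 × (2700/1000) = 9.6°C.
ISA deviation = 19 − 9.6 = +9.4°C.
Density altitude = 2700 + 120 × (9.4) = 2700 + (+1128) = 3828 ft.

3828 ft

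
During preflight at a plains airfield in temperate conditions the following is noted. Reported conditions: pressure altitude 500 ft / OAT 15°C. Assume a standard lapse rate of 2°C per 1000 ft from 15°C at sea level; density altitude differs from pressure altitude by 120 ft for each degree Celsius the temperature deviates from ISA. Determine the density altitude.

620 ft

ISA temperature at 500 ft = 15 − 2 × (500/1000) = 14°C.
ISA deviation = 15 − 14 = +1°C.
Density altitude = 500 + 120 × (1) = 500 + (+120) = 620 ft.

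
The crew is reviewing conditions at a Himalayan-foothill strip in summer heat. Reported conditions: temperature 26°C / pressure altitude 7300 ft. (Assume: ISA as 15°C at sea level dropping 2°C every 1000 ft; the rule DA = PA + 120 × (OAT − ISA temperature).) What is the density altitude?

ISA temperature at 7300 ft = 15 − 2 × (7300/1000) = 0.4°C.
ISA deviation = 26 − 0.4 = +25.6°C.
Density altitude = 7300 + 120 × (25.6) = 7300 + (+3072) = 10372 ft.

10372 ft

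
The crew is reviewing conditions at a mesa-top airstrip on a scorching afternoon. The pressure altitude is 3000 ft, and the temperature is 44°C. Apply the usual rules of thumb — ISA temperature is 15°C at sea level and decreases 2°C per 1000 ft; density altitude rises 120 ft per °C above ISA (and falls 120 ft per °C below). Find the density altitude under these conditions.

7200 ft

ISA temperature at 3000 ft = 15 − 2 × (3000/1000) = 9°C.
ISA deviation = 44 − 9 = +35°C.
Density altitude = 3000 + 120 × (35) = 3000 + (+4200) = 7200 ft.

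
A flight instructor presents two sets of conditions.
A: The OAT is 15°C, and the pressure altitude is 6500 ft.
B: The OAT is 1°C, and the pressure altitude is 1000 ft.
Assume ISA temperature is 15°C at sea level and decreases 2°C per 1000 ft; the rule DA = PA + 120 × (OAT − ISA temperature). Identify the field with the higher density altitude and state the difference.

A: ISA temp = 2°C, deviation +13°C, DA = 6500 + 120 × 13 = 8060 ft.
B: ISA temp = 13°C, deviation -12°C, DA = 1000 + 120 × (-12) = -440 ft.
A is higher by 8060 − (-440) = 8500 ft.

A by 8500 ft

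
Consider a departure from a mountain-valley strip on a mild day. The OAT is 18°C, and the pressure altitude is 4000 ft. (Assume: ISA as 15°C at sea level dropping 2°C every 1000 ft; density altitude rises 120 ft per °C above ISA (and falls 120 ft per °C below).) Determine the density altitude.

5320 ft

ISA temperature at 4000 ft = 15 − 2 × (4000/1000) = 7°C.
ISA deviation = 18 − 7 = +11°C.
Density altitude = 4000 + 120 × (11) = 4000 + (+1320) = 5320 ft.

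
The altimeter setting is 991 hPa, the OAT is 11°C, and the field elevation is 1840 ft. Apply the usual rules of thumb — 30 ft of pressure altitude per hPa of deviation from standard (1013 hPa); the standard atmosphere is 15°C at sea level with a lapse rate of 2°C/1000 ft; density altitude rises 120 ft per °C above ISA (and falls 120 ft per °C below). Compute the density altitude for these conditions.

2620 ft

Pressure altitude = 1840 + (1013 − 991) × 30 = 1840 + (+660) = 2500 ft.
ISA temperature at 2500 ft = 15 − 2 × (2500/1000) = 10°C.
ISA deviation = 11 − 10 = +1°C.
Density altitude = 2500 + 120 × (1) = 2620 ft.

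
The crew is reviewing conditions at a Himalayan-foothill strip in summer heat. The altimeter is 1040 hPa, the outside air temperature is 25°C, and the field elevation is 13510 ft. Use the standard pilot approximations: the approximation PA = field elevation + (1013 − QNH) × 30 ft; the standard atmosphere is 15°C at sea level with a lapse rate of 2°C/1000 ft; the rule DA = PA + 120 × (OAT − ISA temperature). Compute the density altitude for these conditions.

Pressure altitude = 13510 + (1013 − 1040) × 30 = 13510 + (-810) = 12700 ft.
ISA temperature at 12700 ft = 15 − 2 × (12700/1000) = -10.4°C.
ISA deviation = 25 − (-10.4) = +35.4°C.
Density altitude = 12700 + 120 × (35.4) = 16948 ft.

16948 ft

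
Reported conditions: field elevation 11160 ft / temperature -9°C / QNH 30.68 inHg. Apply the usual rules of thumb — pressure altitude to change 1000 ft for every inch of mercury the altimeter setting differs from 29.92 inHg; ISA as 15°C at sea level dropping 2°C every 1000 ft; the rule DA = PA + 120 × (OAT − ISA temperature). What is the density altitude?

Pressure altitude = 11160 + (29.92 − 30.68) × 1000 = 11160 + (-760) = 10400 ft.
ISA temperature at 10400 ft = 15 − 2 × (10400/1000) = -5.8°C.
ISA deviation = -9 − (-5.8) = -3.2°C.
Density altitude = 10400 + 120 × (-3.2) = 10016 ft.

10016 ft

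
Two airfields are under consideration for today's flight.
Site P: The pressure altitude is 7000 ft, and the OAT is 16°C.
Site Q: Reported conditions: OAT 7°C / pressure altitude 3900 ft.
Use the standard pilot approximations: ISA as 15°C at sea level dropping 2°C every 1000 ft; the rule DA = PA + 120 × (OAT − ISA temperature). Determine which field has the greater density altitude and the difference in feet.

Site P: ISA temp = 1°C, deviation +15°C, DA = 7000 + 120 × 15 = 8800 ft.
Site Q: ISA temp = 7.2°C, deviation -0.2°C, DA = 3900 + 120 × (-0.2) = 3876 ft.
Site P is higher by 8800 − 3876 = 4924 ft.

Site P by 4924 ft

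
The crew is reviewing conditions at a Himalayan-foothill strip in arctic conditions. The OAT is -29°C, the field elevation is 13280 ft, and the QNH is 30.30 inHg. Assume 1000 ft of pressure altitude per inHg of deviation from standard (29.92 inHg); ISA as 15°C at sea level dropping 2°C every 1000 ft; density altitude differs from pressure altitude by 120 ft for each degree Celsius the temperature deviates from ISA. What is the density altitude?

10716 ft

Pressure altitude = 13280 + (29.92 − 30.30) × 1000 = 13280 + (-380) = 12900 ft.
ISA temperature at 12900 ft = 15 − 2 × (12900/1000) = -10.8°C.
ISA deviation = -29 − (-10.8) = -18.2°C.
Density altitude = 12900 + 120 × (-18.2) = 10716 ft.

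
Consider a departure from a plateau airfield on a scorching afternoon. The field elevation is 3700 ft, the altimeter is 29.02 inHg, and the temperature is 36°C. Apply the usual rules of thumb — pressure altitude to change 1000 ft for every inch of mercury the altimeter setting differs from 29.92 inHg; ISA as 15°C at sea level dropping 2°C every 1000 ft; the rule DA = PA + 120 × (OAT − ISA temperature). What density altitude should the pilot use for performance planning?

8224 ft

Pressure altitude = 3700 + (29.92 − 29.02) × 1000 = 3700 + (+900) = 4600 ft.
ISA temperature at 4600 ft = 15 − 2 × (4600/1000) = 5.8°C.
ISA deviation = 36 − 5.8 = +30.2°C.
Density altitude = 4600 + 120 × (30.2) = 8224 ft.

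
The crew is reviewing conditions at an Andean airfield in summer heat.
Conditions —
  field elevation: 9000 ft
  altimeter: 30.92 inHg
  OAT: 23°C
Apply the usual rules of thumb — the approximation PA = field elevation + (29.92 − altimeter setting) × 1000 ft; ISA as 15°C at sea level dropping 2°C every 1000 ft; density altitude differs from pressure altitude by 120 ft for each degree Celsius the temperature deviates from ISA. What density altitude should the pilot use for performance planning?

10880 ft

Pressure altitude = 9000 + (29.92 − 30.92) × 1000 = 9000 + (-1000) = 8000 ft.
ISA temperature at 8000 ft = 15 − 2 × (8000/1000) = -1°C.
ISA deviation = 23 − (-1) = +24°C.
Density altitude = 8000 + 120 × (24) = 10880 ft.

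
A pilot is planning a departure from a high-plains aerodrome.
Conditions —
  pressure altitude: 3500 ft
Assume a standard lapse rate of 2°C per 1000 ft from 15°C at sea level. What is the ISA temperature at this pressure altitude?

ISA temperature = 15 − 2 × (3500/1000) = 15 − 7 = 8°C.

8°C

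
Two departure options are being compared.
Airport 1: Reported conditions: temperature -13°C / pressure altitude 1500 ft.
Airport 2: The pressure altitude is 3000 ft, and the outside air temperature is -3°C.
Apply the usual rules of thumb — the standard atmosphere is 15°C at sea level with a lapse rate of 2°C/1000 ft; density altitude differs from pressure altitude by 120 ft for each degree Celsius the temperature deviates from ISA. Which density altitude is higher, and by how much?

Airport 2 by 3060 ft

Airport 1: ISA temp = 12°C, deviation -25°C, DA = 1500 + 120 × (-25) = -1500 ft.
Airport 2: ISA temp = 9°C, deviation -12°C, DA = 3000 + 120 × (-12) = 1560 ft.
Airport 2 is higher by 1560 − (-1500) = 3060 ft.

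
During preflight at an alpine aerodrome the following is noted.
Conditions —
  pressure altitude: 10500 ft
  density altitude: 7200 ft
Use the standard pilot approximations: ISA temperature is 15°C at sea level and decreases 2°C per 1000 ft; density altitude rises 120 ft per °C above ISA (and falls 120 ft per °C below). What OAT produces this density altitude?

-33.5°C

Density altitude − pressure altitude = 7200 − 10500 = -3300 ft.
At 120 ft/°C that is an ISA deviation of -3300/120 = -27.5°C.
ISA temperature at 10500 ft = 15 − 2 × (10500/1000) = -6°C.
OAT = ISA + deviation = -6 + (-27.5) = -33.5°C.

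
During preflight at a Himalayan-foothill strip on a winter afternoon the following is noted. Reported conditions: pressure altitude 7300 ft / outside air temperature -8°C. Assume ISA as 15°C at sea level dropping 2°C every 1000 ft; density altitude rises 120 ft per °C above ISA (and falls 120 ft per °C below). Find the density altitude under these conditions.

6292 ft

ISA temperature at 7300 ft = 15 − 2 × (7300/1000) = 0.4°C.
ISA deviation = -8 − 0.4 = -8.4°C.
Density altitude = 7300 + 120 × (-8.4) = 7300 + (-1008) = 6292 ft.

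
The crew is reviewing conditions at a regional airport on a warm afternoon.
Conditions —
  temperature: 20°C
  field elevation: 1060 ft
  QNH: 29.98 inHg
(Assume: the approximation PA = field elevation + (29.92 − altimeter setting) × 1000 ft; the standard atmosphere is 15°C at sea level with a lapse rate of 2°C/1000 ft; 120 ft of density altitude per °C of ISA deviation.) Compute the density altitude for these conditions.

1840 ft

Pressure altitude = 1060 + (29.92 − 29.98) × 1000 = 1060 + (-60) = 1000 ft.
ISA temperature at 1000 ft = 15 − 2 × (1000/1000) = 13°C.
ISA deviation = 20 − 13 = +7°C.
Density altitude = 1000 + 120 × (7) = 1840 ft.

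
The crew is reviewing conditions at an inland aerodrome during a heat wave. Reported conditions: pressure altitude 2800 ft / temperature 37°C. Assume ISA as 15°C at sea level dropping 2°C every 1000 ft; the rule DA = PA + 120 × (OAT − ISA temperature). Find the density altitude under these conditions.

6112 ft

ISA temperature at 2800 ft = 15 − 2 × (2800/1000) = 9.4°C.
ISA deviation = 37 − 9.4 = +27.6°C.
Density altitude = 2800 + 120 × (27.6) = 2800 + (+3312) = 6112 ft.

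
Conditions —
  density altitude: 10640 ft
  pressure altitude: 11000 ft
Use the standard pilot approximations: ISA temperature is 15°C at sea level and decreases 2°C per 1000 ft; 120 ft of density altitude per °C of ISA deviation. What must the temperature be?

-10°C

Density altitude − pressure altitude = 10640 − 11000 = -360 ft.
At 120 ft/°C that is an ISA deviation of -360/120 = -3°C.
ISA temperature at 11000 ft = 15 − 2 × (11000/1000) = -7°C.
OAT = ISA + deviation = -7 + (-3) = -10°C.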